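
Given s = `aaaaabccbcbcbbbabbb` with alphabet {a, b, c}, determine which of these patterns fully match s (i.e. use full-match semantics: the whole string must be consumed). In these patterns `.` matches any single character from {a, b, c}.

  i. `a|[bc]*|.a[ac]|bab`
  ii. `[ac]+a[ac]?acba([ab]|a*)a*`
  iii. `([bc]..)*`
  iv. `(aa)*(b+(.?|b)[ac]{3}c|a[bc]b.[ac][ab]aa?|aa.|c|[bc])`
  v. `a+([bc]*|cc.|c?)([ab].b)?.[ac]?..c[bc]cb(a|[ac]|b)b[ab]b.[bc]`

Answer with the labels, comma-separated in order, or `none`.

v

i → no match
ii → no match
iii → no match
iv → no match
v → match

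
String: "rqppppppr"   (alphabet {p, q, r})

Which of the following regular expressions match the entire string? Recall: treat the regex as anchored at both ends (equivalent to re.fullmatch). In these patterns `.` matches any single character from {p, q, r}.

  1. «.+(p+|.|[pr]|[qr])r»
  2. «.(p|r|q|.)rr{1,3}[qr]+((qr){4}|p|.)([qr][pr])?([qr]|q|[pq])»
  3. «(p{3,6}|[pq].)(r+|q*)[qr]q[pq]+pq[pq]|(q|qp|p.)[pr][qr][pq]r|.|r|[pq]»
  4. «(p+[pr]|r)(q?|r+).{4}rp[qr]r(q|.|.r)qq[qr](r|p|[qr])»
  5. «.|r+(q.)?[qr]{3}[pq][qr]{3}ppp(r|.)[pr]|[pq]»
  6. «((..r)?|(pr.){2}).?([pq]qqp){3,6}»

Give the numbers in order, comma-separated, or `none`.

1

1 → match
2 → no match
3 → no match
4 → no match
5 → no match
6 → no match — must end with "qqp"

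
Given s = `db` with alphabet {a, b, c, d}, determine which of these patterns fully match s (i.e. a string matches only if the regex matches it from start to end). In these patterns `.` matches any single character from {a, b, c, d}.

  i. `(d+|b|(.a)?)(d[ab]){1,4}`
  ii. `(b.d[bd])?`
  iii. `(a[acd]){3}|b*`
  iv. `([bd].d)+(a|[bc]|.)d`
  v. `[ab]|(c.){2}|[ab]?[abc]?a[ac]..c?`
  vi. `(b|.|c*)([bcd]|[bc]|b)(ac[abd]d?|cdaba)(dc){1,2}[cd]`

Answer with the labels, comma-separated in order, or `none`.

i

i → match
ii → no match
iii → no match
iv → no match — must end with `d`
v → no match
vi → no match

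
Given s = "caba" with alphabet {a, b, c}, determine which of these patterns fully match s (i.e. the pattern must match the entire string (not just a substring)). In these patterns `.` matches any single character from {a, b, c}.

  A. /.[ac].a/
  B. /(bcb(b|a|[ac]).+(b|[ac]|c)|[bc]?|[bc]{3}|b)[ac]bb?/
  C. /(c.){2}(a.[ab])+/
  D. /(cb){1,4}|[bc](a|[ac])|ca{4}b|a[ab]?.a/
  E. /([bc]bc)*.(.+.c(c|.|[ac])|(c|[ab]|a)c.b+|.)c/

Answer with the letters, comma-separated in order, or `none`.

A → match
B → no match
C → no match
D → no match
E → no match — must end with "c"

A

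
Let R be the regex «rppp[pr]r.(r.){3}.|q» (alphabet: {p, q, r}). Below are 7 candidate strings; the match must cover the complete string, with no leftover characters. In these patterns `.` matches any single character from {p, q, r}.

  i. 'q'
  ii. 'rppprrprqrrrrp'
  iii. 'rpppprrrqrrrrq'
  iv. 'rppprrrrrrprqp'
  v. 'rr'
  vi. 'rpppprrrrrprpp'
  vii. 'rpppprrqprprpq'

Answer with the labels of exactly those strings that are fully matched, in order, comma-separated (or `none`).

i, ii, iii, iv, vi

i. 'q' → match
ii → match
iii → match
iv → match
v. 'rr' → no match
vi → match
vii → no match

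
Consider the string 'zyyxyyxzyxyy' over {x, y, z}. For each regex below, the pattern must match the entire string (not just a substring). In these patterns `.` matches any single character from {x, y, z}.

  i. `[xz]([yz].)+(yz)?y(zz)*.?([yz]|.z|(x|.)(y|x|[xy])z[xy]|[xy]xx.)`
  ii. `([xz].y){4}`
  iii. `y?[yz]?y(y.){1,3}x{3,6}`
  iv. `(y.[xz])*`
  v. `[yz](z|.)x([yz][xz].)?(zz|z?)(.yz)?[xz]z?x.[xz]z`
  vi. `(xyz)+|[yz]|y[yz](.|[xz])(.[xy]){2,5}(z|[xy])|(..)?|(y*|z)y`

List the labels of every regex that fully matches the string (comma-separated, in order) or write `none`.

ii

i → no match
ii → match
iii → no match — must end with 'x'
iv → no match
v → no match — must end with 'z'
vi → no match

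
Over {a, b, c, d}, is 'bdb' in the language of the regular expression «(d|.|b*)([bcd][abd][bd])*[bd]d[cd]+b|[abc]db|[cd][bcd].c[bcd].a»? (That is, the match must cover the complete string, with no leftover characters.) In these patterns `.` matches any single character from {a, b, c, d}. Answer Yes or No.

Yes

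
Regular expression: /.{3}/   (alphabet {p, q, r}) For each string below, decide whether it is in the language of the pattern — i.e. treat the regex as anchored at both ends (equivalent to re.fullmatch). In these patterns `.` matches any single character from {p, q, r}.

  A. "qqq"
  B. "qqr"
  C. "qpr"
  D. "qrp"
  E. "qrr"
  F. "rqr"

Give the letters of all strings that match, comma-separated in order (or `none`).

A → match
B → match
C → match
D → match
E → match
F → match

A, B, C, D, E, F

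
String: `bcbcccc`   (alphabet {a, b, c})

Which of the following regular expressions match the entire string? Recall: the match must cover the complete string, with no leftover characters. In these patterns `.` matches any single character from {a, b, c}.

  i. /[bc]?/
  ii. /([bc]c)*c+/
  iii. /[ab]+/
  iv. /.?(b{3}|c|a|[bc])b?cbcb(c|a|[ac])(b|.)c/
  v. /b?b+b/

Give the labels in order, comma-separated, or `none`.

i → no match
ii → match
iii → no match
iv → no match
v → no match — must end with `bb`

ii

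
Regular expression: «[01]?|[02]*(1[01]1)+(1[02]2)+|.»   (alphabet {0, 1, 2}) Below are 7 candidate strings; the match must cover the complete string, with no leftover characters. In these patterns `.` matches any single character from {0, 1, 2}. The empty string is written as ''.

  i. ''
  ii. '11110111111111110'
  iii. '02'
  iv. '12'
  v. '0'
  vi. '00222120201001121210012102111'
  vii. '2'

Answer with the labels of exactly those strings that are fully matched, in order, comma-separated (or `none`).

i → match
ii → no match
iii → no match
iv → no match
v → match
vi → no match
vii → match

i, v, vii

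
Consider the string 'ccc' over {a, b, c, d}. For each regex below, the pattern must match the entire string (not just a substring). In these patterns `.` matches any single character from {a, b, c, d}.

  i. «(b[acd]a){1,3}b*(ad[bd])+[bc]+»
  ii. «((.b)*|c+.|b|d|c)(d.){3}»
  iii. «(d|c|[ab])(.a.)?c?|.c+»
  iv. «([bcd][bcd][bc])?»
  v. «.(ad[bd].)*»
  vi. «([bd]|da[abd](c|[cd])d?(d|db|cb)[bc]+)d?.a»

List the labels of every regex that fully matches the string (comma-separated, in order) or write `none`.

i → no match — must start with 'b'
ii → no match
iii → match
iv → match
v → no match
vi → no match — must end with 'a'

iii, iv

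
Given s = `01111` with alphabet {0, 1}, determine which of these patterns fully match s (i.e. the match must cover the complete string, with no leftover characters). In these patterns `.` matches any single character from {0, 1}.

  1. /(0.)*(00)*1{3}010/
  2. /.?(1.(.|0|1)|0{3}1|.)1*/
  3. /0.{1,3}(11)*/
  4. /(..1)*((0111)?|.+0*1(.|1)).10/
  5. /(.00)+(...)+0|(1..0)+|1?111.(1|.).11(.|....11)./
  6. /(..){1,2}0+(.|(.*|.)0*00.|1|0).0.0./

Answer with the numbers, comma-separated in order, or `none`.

1 → no match — must end with `1010`
2 → match
3 → match
4 → no match — must end with `10`
5 → no match
6 → no match

2, 3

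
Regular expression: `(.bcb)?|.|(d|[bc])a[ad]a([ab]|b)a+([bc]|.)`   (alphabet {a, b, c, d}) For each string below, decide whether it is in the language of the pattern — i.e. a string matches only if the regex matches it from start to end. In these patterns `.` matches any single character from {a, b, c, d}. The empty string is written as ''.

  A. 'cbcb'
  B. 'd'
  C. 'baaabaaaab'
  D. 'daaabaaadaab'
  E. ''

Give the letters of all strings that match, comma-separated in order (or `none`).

A → match
B → match
C → match
D → no match
E → match

A, B, C, E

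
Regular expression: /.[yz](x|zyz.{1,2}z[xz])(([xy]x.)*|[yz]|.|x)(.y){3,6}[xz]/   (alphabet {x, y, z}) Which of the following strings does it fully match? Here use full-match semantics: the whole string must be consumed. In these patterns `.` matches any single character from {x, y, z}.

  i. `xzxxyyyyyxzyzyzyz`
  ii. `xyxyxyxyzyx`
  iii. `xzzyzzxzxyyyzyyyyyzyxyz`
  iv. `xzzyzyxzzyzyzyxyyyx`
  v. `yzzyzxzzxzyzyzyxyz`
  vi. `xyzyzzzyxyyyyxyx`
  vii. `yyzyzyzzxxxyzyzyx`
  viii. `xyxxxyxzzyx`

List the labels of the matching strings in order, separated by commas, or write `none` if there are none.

i → no match
ii. `xyxyxyxyzyx` → match
iii → match
iv → match
v → match
vi → no match
vii → match
viii. `xyxxxyxzzyx` → no match

ii, iii, iv, v, vii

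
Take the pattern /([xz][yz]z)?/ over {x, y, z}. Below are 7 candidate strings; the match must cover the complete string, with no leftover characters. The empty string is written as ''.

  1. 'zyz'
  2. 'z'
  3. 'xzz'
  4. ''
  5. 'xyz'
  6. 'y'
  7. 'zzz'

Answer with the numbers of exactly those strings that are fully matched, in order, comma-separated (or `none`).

1, 3, 4, 5, 7

1 → match
2 → no match
3 → match
4 → match
5 → match
6 → no match
7 → match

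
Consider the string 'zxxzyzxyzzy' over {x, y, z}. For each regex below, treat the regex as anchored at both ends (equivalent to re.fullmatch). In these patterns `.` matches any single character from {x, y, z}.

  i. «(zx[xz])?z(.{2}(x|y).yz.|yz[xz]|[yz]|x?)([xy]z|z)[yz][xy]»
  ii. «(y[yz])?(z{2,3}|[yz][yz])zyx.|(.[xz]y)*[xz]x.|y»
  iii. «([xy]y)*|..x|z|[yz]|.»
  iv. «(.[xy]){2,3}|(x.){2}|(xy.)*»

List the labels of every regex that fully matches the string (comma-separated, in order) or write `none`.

i → match
ii → no match
iii → no match
iv → no match

i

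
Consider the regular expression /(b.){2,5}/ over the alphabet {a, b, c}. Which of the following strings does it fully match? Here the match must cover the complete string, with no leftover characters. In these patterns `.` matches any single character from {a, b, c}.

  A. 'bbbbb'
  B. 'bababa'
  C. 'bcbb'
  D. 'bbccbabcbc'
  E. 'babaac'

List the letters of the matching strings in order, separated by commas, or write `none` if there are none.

B, C

A → no match
B → match
C → match
D → no match
E → no match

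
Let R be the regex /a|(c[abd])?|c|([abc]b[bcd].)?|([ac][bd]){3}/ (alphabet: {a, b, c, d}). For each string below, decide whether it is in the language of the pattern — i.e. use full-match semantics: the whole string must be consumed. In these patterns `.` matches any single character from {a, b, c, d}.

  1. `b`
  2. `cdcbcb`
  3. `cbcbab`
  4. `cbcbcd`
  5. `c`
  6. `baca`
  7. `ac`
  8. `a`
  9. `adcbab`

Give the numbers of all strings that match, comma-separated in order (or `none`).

2, 3, 4, 5, 8, 9

1 → no match
2 → match
3 → match
4 → match
5 → match
6 → no match
7 → no match
8 → match
9 → match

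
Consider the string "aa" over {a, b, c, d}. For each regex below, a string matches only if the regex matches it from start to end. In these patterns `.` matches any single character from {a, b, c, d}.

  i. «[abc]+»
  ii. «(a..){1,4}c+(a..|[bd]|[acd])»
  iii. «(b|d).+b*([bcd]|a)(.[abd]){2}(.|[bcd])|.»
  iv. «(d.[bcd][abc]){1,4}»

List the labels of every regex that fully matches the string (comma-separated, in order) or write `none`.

i

i → match
ii → no match
iii → no match
iv → no match — must start with "d"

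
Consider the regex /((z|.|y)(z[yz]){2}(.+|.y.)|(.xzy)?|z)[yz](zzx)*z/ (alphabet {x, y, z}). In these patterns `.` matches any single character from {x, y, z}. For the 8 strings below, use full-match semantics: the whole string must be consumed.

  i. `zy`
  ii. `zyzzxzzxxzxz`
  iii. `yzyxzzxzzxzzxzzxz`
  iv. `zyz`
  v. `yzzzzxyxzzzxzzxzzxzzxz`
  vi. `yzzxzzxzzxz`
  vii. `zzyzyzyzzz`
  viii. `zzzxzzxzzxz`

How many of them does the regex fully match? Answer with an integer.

i → no match — must end with `z`
ii → no match
iii → no match
iv → match
v → match
vi → match
vii → match
viii → match
Total matched: 5

5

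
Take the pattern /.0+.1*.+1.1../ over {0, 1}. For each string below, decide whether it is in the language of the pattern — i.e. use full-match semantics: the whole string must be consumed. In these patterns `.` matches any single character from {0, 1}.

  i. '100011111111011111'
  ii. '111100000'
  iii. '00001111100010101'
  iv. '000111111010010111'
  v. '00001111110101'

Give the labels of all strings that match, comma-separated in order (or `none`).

i → match
ii → no match
iii → match
iv → match
v → match

i, iii, iv, v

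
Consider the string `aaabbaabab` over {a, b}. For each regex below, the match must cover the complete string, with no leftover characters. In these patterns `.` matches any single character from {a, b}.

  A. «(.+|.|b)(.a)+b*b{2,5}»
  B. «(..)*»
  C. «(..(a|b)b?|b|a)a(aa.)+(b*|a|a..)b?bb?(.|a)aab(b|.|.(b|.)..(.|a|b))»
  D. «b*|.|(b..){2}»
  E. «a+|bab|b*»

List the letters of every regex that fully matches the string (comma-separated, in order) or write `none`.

B

A → no match
B → match
C → no match
D → no match
E → no match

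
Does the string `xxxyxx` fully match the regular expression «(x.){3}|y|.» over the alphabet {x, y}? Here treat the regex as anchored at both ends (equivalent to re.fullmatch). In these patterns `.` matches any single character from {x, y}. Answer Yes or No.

Yes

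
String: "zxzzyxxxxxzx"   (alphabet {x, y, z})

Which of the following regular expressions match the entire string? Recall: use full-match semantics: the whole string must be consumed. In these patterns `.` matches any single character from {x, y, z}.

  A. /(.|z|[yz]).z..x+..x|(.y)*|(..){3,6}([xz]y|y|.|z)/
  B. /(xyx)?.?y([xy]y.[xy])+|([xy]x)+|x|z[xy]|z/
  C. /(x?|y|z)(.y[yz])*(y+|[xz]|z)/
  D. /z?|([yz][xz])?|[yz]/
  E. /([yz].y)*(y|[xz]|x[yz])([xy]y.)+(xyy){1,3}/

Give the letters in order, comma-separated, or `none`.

A

A → match
B → no match
C → no match
D → no match
E → no match — must end with "xyy"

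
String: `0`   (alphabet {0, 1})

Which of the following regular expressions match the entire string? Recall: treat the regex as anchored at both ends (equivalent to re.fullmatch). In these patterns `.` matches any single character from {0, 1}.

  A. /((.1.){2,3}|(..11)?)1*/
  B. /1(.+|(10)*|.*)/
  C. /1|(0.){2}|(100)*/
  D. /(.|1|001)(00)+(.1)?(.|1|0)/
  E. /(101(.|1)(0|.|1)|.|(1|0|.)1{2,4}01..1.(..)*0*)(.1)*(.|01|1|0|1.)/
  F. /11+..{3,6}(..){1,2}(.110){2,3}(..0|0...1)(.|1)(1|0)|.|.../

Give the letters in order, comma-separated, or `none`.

A → no match
B → no match — must start with `1`
C → no match
D → no match
E → no match
F → match

F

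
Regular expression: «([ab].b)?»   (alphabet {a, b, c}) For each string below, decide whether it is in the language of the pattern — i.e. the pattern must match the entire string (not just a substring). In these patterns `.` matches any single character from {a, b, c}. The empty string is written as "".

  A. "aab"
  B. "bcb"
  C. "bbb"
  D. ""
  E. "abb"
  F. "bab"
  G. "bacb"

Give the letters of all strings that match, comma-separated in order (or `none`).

A → match
B → match
C → match
D → match
E → match
F → match
G → no match

A, B, C, D, E, F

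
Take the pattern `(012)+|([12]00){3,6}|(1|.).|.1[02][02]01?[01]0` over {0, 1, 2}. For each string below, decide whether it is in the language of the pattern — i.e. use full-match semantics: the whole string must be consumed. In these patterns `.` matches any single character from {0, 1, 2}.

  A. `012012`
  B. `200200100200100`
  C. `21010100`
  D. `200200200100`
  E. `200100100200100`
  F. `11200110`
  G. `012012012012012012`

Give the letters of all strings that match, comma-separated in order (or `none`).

A → match
B → match
C → no match
D → match
E → match
F → match
G → match

A, B, D, E, F, G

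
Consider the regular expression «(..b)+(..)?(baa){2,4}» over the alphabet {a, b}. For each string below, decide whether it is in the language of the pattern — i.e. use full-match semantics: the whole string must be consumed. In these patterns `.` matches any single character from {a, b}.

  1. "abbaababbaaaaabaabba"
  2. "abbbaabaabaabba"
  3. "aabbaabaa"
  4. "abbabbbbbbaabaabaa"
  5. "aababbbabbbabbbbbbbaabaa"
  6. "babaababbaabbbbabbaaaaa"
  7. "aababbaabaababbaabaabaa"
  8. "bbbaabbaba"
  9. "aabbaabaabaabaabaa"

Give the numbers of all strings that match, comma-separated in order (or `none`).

3, 4, 7

1 → no match — must end with "baa"
2 → no match — must end with "baa"
3. "aabbaabaa" → match
4 → match
5 → no match
6 → no match — must end with "baa"
7 → match
8. "bbbaabbaba" → no match — must end with "baa"
9 → no match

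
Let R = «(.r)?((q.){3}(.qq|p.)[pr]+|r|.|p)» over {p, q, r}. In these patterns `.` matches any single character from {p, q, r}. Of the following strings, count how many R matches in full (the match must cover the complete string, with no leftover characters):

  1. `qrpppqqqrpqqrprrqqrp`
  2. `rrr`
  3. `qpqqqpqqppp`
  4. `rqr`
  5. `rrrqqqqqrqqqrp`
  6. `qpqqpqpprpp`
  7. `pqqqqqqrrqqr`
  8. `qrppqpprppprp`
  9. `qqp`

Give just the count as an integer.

1 → no match
2 → match
3 → no match
4 → no match
5 → no match
6 → no match
7 → no match
8 → no match
9 → no match
Total matched: 1

1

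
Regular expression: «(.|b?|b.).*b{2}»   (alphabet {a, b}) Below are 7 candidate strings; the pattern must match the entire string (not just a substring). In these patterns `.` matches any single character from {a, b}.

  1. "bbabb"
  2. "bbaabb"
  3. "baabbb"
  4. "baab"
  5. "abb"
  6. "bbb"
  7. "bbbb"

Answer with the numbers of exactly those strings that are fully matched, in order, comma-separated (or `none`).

1 → match
2 → match
3 → match
4 → no match
5 → match
6 → match
7 → match

1, 2, 3, 5, 6, 7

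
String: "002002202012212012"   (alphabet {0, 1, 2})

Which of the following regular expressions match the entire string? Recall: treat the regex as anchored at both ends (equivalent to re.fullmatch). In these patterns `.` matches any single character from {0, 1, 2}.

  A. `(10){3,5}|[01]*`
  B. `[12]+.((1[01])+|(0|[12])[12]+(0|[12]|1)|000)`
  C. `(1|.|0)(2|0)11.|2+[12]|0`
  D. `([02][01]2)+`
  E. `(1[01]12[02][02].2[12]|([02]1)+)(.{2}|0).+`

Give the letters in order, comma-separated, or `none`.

A → no match
B → no match
C → no match
D → match
E → no match

D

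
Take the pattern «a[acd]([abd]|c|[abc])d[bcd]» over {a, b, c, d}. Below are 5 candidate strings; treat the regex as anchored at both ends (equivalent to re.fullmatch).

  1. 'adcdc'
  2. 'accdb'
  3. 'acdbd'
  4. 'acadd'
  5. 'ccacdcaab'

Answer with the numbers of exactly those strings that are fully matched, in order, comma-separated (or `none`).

1, 2, 4

1 → match
2 → match
3 → no match
4 → match
5 → no match — must start with 'a'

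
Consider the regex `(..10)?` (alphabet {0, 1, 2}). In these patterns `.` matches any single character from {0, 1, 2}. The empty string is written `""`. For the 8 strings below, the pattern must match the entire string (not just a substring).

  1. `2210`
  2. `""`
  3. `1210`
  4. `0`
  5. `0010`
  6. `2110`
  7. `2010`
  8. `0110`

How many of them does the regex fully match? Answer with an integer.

7

1 → match
2 → match
3 → match
4 → no match
5 → match
6 → match
7 → match
8 → match
Total matched: 7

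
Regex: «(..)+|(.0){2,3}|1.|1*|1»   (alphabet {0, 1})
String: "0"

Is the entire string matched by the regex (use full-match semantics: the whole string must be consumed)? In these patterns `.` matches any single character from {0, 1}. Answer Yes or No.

No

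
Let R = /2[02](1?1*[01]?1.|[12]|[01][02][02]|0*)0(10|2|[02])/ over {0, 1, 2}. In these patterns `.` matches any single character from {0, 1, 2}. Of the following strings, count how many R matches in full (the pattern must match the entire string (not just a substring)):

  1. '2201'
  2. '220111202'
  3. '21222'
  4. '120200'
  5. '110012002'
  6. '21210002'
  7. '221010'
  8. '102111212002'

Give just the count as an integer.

1

1 → no match
2 → no match
3 → no match
4 → no match — must start with '2'
5 → no match — must start with '2'
6 → no match
7 → match
8 → no match — must start with '2'
Total matched: 1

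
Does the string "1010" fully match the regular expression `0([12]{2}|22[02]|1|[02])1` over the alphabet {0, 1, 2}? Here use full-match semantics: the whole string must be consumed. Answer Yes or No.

No

Every match must start with "0", but "1010" does not.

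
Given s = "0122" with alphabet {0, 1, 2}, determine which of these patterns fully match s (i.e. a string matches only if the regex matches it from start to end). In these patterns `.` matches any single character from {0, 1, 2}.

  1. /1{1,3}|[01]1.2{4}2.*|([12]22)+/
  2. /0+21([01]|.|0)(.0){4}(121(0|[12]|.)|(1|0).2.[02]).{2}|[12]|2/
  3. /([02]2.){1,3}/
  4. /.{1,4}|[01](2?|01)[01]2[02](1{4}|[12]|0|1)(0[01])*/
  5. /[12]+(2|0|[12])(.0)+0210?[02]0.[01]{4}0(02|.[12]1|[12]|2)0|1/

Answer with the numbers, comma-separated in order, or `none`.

4

1 → no match
2 → no match
3 → no match
4 → match
5 → no match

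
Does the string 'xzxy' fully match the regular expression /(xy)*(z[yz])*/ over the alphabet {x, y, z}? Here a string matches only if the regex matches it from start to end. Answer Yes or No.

No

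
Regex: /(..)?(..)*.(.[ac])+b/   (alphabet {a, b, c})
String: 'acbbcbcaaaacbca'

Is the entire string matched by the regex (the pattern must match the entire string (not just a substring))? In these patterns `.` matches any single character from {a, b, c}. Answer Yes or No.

Every match must end with 'b', but 'acbbcbcaaaacbca' does not.

No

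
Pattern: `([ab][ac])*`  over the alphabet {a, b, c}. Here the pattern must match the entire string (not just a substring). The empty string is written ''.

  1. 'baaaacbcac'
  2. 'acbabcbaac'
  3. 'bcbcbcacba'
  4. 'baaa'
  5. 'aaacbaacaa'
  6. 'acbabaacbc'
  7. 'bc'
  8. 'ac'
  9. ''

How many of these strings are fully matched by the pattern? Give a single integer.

9

1. 'baaaacbcac' → match
2. 'acbabcbaac' → match
3. 'bcbcbcacba' → match
4. 'baaa' → match
5. 'aaacbaacaa' → match
6. 'acbabaacbc' → match
7. 'bc' → match
8. 'ac' → match
9. '' → match
Total matched: 9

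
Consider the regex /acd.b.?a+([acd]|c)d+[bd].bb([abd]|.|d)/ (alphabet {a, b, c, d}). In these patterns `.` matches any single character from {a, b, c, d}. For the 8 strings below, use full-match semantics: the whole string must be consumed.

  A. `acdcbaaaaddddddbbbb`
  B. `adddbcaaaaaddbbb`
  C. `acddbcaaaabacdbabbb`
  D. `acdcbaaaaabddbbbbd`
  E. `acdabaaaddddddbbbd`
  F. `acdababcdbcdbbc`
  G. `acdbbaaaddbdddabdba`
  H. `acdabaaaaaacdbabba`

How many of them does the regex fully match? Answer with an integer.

3

A → match
B → no match — must start with `acd`
C → no match
D → no match
E → match
F → no match
G → no match
H → match
Total matched: 3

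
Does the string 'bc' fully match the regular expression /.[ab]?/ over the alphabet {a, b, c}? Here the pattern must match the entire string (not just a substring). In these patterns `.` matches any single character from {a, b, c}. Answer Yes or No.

No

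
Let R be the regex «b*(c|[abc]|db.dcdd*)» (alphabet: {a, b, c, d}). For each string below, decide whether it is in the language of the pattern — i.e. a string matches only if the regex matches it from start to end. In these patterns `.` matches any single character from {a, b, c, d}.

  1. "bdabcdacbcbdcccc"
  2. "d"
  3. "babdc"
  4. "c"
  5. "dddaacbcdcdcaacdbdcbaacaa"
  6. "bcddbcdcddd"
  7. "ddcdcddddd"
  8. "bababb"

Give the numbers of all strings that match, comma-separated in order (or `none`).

4

1 → no match
2 → no match
3 → no match
4 → match
5 → no match
6 → no match
7 → no match
8 → no match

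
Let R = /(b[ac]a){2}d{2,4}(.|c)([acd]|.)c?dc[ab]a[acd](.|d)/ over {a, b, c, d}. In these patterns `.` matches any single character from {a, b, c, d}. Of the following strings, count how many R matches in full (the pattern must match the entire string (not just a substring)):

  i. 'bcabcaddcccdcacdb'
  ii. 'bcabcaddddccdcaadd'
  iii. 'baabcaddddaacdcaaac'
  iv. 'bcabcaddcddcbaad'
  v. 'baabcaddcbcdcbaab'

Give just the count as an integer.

i → no match
ii → match
iii → match
iv → match
v → match
Total matched: 4

4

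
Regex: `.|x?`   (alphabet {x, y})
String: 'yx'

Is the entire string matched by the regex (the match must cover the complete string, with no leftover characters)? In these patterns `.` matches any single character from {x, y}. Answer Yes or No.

No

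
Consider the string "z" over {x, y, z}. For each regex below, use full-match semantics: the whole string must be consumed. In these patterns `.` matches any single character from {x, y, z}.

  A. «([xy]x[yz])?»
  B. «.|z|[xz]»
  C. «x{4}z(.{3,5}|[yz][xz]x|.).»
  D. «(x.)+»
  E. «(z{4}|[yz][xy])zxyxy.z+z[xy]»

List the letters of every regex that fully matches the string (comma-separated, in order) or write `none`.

B

A → no match
B → match
C → no match — must start with "x"
D → no match — must start with "x"
E → no match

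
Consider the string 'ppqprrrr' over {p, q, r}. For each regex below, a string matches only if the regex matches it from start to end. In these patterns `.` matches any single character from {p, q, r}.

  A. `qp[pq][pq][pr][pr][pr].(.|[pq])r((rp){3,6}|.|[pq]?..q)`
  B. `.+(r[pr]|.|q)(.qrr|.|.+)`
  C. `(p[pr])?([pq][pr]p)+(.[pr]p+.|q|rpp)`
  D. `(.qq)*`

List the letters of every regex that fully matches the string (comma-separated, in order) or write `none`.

B

A → no match — must start with 'qp'
B → match
C → no match
D → no match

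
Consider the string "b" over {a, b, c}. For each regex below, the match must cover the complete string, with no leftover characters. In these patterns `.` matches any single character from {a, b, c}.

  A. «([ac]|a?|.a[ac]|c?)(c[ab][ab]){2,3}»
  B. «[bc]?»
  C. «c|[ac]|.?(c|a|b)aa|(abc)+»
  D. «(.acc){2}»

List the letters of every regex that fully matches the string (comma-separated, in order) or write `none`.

B

A → no match
B → match
C → no match
D → no match — must end with "acc"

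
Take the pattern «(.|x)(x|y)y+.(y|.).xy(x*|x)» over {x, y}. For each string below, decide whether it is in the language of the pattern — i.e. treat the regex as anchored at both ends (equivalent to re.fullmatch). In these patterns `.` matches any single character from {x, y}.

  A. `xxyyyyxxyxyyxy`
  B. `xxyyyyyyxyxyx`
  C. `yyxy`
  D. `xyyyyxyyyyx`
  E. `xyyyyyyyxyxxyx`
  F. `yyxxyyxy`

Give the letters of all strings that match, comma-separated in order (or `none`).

A → no match
B → match
C → no match
D → no match
E → match
F → no match

B, E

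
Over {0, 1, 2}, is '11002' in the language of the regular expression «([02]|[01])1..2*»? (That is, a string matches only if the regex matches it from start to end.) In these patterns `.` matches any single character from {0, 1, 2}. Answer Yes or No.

Yes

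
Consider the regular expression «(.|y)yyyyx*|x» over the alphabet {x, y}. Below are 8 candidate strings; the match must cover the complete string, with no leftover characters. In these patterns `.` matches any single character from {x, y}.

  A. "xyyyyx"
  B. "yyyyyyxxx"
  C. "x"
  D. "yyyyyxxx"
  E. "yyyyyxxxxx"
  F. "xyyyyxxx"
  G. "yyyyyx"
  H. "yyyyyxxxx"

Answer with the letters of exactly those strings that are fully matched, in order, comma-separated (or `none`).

A → match
B → no match
C → match
D → match
E → match
F → match
G → match
H → match

A, C, D, E, F, G, H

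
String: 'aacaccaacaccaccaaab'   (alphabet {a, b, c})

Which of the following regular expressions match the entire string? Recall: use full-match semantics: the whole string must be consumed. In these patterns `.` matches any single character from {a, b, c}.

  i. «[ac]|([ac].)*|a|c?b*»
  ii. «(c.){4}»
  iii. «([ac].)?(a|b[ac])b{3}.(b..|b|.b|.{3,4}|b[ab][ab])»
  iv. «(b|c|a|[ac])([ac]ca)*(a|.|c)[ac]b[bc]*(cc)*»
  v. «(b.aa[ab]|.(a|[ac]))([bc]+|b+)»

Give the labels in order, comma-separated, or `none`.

iv

i → no match
ii → no match — must start with 'c'
iii → no match
iv → match
v → no match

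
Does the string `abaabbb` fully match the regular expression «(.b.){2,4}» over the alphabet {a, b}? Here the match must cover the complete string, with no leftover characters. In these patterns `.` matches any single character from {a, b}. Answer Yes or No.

No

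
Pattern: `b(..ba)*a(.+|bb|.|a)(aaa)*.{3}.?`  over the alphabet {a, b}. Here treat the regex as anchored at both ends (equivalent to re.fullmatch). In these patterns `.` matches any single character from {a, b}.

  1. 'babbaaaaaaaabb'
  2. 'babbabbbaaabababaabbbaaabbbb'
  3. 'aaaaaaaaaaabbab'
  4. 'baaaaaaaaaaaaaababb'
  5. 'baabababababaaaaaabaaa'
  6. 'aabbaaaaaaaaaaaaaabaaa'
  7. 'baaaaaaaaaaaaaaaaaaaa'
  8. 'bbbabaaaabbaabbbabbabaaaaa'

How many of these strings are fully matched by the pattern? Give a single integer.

5

1 → match
2 → match
3 → no match — must start with 'b'
4 → match
5 → match
6 → no match — must start with 'b'
7 → match
8 → no match
Total matched: 5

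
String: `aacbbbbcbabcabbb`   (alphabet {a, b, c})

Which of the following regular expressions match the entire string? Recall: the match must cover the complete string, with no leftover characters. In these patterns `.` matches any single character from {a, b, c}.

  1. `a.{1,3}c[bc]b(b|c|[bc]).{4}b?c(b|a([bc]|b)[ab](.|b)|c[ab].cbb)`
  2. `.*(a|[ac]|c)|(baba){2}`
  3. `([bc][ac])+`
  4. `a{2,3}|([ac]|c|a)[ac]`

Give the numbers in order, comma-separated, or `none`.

1 → match
2 → no match
3 → no match
4 → no match

1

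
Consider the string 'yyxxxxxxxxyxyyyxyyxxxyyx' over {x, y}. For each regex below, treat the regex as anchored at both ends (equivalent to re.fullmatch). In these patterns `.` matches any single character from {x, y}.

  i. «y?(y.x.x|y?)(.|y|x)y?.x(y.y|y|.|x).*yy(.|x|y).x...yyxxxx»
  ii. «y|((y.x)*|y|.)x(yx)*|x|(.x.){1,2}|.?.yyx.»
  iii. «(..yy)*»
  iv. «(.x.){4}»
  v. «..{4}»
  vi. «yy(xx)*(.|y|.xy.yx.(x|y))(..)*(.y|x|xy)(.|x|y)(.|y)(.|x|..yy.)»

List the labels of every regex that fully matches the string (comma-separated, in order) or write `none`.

i → no match — must end with 'yyxxxx'
ii → no match
iii → no match
iv → no match
v → no match
vi → match

vi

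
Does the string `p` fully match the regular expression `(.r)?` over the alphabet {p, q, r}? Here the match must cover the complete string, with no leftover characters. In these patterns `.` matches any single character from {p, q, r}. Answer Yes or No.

No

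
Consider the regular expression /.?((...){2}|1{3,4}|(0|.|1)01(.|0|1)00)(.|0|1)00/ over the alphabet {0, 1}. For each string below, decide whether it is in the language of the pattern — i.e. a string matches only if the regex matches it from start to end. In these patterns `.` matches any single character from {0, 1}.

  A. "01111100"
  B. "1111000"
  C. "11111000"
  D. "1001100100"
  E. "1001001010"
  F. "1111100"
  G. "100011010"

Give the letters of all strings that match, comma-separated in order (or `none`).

A, B, C, D, F

A → match
B → match
C → match
D → match
E → no match — must end with "00"
F → match
G → no match — must end with "00"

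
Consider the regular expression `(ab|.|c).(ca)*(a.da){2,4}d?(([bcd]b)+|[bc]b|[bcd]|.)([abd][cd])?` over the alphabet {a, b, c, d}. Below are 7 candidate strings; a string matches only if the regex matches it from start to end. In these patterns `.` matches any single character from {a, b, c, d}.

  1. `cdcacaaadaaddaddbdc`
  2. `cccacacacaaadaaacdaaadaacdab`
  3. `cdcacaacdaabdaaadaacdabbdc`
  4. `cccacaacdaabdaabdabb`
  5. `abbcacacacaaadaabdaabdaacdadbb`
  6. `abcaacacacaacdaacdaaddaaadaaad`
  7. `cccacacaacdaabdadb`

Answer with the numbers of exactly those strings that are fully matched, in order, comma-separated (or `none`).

1 → match
2 → no match
3 → match
4 → match
5 → match
6 → no match
7 → match

1, 3, 4, 5, 7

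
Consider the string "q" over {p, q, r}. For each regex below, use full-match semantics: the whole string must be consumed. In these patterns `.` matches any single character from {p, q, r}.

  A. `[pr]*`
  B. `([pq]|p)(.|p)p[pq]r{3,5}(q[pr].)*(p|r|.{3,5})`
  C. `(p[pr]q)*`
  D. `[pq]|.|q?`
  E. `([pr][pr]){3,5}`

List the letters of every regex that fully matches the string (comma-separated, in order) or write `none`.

A → no match
B → no match
C → no match
D → match
E → no match

D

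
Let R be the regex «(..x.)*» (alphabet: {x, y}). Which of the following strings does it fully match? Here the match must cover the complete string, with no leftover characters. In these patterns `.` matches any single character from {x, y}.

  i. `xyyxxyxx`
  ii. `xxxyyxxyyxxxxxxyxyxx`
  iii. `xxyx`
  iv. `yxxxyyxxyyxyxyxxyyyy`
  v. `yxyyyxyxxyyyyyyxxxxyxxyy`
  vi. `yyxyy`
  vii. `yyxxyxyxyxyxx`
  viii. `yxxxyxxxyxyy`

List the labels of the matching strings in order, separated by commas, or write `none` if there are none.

ii

i → no match
ii → match
iii → no match
iv → no match
v → no match
vi → no match
vii → no match
viii → no match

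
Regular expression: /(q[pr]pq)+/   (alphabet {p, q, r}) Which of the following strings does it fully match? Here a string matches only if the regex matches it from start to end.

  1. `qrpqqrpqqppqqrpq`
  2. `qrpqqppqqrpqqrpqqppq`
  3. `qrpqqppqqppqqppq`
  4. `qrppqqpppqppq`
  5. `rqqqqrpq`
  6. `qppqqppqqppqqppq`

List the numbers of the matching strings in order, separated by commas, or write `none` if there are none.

1 → match
2 → match
3 → match
4 → no match
5 → no match — must start with `q`
6 → match

1, 2, 3, 6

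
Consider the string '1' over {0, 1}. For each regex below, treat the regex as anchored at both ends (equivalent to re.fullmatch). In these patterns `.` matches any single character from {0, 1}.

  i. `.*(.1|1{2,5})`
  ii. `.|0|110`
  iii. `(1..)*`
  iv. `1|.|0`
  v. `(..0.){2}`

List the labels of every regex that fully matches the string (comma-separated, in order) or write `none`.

ii, iv

i → no match
ii → match
iii → no match
iv → match
v → no match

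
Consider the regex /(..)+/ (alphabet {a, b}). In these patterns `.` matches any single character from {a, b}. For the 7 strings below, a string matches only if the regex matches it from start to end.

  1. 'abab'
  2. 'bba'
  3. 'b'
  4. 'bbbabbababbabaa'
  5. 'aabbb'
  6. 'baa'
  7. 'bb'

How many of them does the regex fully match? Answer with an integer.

2

1 → match
2 → no match
3 → no match
4 → no match
5 → no match
6 → no match
7 → match
Total matched: 2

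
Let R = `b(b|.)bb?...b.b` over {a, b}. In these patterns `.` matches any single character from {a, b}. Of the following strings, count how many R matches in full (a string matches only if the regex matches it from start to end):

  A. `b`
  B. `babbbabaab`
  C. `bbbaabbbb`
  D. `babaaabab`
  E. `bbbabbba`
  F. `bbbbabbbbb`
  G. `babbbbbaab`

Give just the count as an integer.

A → no match
B → no match
C → match
D → match
E → no match — must end with `b`
F → match
G → no match
Total matched: 3

3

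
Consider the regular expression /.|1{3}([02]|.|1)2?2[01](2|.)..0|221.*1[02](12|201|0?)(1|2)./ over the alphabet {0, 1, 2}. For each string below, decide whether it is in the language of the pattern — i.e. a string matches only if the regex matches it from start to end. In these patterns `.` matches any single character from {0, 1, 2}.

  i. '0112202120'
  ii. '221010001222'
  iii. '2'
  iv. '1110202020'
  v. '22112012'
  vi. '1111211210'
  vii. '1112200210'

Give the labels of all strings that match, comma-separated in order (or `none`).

ii, iii, iv, v, vi, vii

i → no match
ii → match
iii → match
iv → match
v → match
vi → match
vii → match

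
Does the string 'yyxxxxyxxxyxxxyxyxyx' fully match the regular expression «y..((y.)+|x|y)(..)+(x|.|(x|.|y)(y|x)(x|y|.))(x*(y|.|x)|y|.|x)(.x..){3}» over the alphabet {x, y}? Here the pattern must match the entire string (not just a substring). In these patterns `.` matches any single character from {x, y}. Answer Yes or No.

Yes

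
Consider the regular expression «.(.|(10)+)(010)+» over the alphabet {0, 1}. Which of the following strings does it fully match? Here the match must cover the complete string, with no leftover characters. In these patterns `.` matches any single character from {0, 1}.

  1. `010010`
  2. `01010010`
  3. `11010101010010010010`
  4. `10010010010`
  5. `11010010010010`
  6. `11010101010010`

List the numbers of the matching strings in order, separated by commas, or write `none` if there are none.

1 → match
2 → match
3 → match
4 → match
5 → match
6 → match

1, 2, 3, 4, 5, 6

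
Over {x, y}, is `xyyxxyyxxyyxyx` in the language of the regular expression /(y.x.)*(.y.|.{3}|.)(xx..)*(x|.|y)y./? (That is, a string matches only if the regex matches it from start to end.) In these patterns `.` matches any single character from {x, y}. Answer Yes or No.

Yes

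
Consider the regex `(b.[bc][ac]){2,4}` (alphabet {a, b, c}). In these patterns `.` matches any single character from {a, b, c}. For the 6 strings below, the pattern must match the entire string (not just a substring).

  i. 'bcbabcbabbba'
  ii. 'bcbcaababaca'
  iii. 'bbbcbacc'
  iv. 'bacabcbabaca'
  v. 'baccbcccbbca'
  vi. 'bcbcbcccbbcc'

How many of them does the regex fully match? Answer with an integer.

5

i. 'bcbabcbabbba' → match
ii. 'bcbcaababaca' → no match
iii. 'bbbcbacc' → match
iv. 'bacabcbabaca' → match
v. 'baccbcccbbca' → match
vi. 'bcbcbcccbbcc' → match
Total matched: 5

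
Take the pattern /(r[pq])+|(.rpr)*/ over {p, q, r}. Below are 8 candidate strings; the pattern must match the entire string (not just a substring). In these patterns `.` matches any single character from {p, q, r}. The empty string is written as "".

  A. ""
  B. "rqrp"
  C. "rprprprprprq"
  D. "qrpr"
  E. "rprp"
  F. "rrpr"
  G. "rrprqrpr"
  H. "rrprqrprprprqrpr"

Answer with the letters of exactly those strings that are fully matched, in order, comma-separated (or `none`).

A. "" → match
B. "rqrp" → match
C. "rprprprprprq" → match
D. "qrpr" → match
E. "rprp" → match
F. "rrpr" → match
G. "rrprqrpr" → match
H → match

A, B, C, D, E, F, G, H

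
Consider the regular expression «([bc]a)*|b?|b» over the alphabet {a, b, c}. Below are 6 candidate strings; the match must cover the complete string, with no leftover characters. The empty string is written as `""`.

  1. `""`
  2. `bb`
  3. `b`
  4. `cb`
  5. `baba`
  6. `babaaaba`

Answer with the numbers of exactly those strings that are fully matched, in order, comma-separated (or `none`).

1 → match
2 → no match
3 → match
4 → no match
5 → match
6 → no match

1, 3, 5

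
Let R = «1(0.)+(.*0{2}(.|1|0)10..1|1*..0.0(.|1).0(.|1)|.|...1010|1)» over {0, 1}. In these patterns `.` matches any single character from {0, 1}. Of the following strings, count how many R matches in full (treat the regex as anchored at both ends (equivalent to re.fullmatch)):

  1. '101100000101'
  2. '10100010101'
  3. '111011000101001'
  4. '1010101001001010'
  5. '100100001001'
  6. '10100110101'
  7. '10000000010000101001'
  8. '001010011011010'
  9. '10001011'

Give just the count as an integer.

1 → match
2 → match
3 → no match — must start with '10'
4 → match
5 → match
6 → match
7 → no match
8 → no match — must start with '10'
9 → match
Total matched: 6

6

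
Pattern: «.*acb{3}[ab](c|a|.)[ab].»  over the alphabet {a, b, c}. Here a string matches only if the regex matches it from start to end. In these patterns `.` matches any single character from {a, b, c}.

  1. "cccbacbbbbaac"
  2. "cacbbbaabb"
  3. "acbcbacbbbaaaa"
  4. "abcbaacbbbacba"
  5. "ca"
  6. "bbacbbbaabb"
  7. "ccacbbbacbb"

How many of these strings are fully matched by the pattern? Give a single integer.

6

1 → match
2 → match
3 → match
4 → match
5 → no match
6 → match
7 → match
Total matched: 6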